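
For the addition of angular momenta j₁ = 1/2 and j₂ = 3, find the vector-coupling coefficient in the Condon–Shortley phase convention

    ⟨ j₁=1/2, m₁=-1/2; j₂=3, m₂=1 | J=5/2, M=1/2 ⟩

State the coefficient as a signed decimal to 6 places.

j₁+j₂−J=1  J+j₁−j₂=0  J−j₁+j₂=5  j₁+j₂+J+1=7
(j₁±m₁, j₂±m₂, J±M) = (0,1,4,2,3,2)
P² = 576/7
sum k=1..1:
  [1] −1/12 = -1/12
S = -1/12
C² = P²·S² = 4/7 ; C = -0.755929

-0.755929  (= −√(4/7))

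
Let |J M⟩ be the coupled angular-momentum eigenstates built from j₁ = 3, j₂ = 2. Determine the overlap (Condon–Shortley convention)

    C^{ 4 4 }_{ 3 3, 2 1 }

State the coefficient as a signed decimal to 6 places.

j₁+j₂−J=1  J+j₁−j₂=5  J−j₁+j₂=3  j₁+j₂+J+1=10
(j₁±m₁, j₂±m₂, J±M) = (6,0,3,1,8,0)
P² = 311040
sum k=0..0:
  [0] +1/720 = 1/720
S = 1/720
C² = P²·S² = 3/5 ; C = +0.774597

+√(3/5) = +0.774597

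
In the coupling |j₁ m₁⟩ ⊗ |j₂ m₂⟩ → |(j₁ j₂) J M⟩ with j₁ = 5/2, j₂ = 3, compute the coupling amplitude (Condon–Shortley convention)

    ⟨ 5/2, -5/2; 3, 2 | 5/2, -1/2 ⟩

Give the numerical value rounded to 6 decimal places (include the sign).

−√(5/14) ≈ -0.597614

triangle: 3!·2!·3!/9! = 72/362880
(j±m)!: 0!·5!·5!·1!·2!·3! = 172800
prefactor² = (2J+1)·Δ·N² = 1440/7
  k=3: −1/(3!·0!·2!·2!·0!·1!) = -1/24
Σ = -1/24  ⇒  CG² = 1440/7·(-1/24)² = 5/14
CG = −√(5/14) = -0.597614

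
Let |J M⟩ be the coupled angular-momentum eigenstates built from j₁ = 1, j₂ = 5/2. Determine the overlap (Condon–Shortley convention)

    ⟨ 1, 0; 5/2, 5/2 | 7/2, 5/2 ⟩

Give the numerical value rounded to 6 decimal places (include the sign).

√[8·0!2!5!/8! · 1!1!5!0!6!1!] = √(28800/7)
  +(−1)^0/∏(0,0,1,5,1,0)! = 1/120  (running 1/120)
⟨..|..⟩ = √(28800/7)·(1/120) = +0.534522

+√(2/7) = +0.534522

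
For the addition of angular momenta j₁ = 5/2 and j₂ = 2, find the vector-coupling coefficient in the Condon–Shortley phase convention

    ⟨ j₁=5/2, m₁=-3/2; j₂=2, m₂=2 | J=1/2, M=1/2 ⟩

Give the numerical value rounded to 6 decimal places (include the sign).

+0.258199  (= +√(1/15))

j₁+j₂−J=4  J+j₁−j₂=1  J−j₁+j₂=0  j₁+j₂+J+1=6
(j₁±m₁, j₂±m₂, J±M) = (1,4,4,0,1,0)
P² = 192/5
sum k=4..4:
  [4] +1/24 = 1/24
S = 1/24
C² = P²·S² = 1/15 ; C = +0.258199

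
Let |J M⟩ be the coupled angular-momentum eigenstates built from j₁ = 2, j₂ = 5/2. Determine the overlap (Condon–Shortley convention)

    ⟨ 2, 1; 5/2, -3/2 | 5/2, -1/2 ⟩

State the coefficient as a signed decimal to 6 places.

+0.414039  (= +√(6/35))

√[6·2!2!3!/8! · 3!1!1!4!2!3!] = √(216/35)
  +(−1)^0/∏(0,2,1,1,1,2)! = 1/4  (running 1/4)
  +(−1)^1/∏(1,1,0,0,2,3)! = -1/12  (running 1/6)
⟨..|..⟩ = √(216/35)·(1/6) = +0.414039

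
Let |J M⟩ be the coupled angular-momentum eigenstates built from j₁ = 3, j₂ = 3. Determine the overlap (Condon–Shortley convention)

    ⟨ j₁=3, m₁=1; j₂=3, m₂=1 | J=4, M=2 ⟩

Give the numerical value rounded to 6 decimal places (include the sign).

√[9·2!4!4!/11! · 4!2!4!2!6!2!] = √(331776/385)
  +(−1)^0/∏(0,2,2,4,2,0)! = 1/192  (running 1/192)
  +(−1)^1/∏(1,1,1,3,3,1)! = -1/36  (running -13/576)
  +(−1)^2/∏(2,0,0,2,4,2)! = 1/192  (running -5/288)
⟨..|..⟩ = √(331776/385)·(-5/288) = -0.509647

−√(20/77) = -0.509647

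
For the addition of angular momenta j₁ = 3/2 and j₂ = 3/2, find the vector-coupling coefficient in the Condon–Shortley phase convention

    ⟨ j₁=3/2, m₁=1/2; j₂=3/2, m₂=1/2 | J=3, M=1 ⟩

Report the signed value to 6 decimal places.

√[7·0!3!3!/7! · 2!1!2!1!4!2!] = √(48/5)
  +(−1)^0/∏(0,0,1,2,2,1)! = 1/4  (running 1/4)
⟨..|..⟩ = √(48/5)·(1/4) = +0.774597

+√(3/5) ≈ +0.774597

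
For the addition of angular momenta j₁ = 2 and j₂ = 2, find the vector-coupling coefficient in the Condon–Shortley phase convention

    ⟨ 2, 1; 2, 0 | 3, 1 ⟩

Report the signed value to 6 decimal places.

+√(1/5) = +0.447214

√[7·1!3!3!/8! · 3!1!2!2!4!2!] = √(36/5)
  +(−1)^0/∏(0,1,1,2,2,1)! = 1/4  (running 1/4)
  +(−1)^1/∏(1,0,0,1,3,2)! = -1/12  (running 1/6)
⟨..|..⟩ = √(36/5)·(1/6) = +0.447214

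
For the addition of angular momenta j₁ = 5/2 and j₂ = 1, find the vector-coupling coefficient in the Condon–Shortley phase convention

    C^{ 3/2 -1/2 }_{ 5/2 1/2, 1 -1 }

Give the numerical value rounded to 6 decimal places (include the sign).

+√(1/5) = +0.447214

triangle: 2!*3!*0!/6! = 12/720
(j±m)!: 3!*2!*0!*2!*1!*2! = 48
prefactor² = (2J+1)*Δ*N² = 16/5
  k=0: +1/(0!*2!*2!*0!*1!*0!) = 1/4
Σ = 1/4  ⇒  CG² = 16/5*1/4² = 1/5
CG = +√(1/5) = +0.447214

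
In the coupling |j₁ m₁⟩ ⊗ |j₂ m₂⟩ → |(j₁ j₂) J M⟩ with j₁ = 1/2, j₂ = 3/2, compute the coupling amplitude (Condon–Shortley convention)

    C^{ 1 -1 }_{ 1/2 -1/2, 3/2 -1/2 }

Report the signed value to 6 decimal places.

√[3·1!0!2!/4! · 0!1!1!2!0!2!] = √(1)
  +(−1)^1/∏(1,0,0,0,0,2)! = -1/2  (running -1/2)
⟨..|..⟩ = √(1)·(-1/2) = -0.500000

-0.500000  (= −√(1/4))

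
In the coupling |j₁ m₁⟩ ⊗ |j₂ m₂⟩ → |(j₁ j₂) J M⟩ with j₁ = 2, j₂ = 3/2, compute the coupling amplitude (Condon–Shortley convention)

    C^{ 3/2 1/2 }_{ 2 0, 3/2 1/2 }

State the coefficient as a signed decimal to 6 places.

−√(1/5) ≈ -0.447214

√[4·2!2!1!/6! · 2!2!2!1!2!1!] = √(16/45)
  +(−1)^1/∏(1,1,1,1,1,0)! = -1  (running -1)
  +(−1)^2/∏(2,0,0,0,2,1)! = 1/4  (running -3/4)
⟨..|..⟩ = √(16/45)·(-3/4) = -0.447214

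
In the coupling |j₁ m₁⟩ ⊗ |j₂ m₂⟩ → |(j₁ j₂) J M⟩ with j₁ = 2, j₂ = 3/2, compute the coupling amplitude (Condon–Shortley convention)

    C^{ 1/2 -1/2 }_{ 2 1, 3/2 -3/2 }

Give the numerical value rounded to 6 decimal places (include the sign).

√[2·3!1!0!/5! · 3!1!0!3!0!1!] = √(18/5)
  +(−1)^0/∏(0,3,1,0,0,0)! = 1/6  (running 1/6)
⟨..|..⟩ = √(18/5)·(1/6) = +0.316228

+√(1/10) = +0.316228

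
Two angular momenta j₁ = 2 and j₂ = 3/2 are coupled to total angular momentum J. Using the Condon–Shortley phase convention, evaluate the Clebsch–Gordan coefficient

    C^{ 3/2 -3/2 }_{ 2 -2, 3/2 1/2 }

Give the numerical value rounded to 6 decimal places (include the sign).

+0.632456

triangle: 2!·2!·1!/6! = 4/720
(j±m)!: 0!·4!·2!·1!·0!·3! = 288
prefactor² = (2J+1)·Δ·N² = 32/5
  k=2: +1/(2!·0!·2!·0!·0!·1!) = 1/4
Σ = 1/4  ⇒  CG² = 32/5·1/4² = 2/5
CG = +√(2/5) = +0.632456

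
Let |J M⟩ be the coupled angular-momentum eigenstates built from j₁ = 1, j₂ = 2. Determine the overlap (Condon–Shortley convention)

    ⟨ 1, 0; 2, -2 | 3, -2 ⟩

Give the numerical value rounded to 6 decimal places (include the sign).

+0.577350

j₁+j₂−J=0  J+j₁−j₂=2  J−j₁+j₂=4  j₁+j₂+J+1=7
(j₁±m₁, j₂±m₂, J±M) = (1,1,0,4,1,5)
P² = 192
sum k=0..0:
  [0] +1/24 = 1/24
S = 1/24
C² = P²·S² = 1/3 ; C = +0.577350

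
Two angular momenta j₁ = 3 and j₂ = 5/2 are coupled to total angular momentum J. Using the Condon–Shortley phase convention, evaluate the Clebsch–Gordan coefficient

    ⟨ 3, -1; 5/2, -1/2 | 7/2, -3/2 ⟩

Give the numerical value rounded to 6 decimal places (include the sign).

triangle: 2!·4!·3!/10! = 288/3628800
(j±m)!: 2!·4!·2!·3!·2!·5! = 138240
prefactor² = (2J+1)·Δ·N² = 3072/35
  k=0: +1/(0!·2!·4!·2!·0!·1!) = 1/96
  k=1: −1/(1!·1!·3!·1!·1!·2!) = -1/12
  k=2: +1/(2!·0!·2!·0!·2!·3!) = 1/48
Σ = -5/96  ⇒  CG² = 3072/35·(-5/96)² = 5/21
CG = −√(5/21) = -0.487950

−√(5/21) = -0.487950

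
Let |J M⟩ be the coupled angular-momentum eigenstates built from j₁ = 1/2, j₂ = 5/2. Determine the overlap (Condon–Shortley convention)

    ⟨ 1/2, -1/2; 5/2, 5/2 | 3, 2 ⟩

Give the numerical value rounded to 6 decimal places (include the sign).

+0.408248  (= +√(1/6))

√[7·0!1!5!/7! · 0!1!5!0!5!1!] = √(2400)
  +(−1)^0/∏(0,0,1,5,0,0)! = 1/120  (running 1/120)
⟨..|..⟩ = √(2400)·(1/120) = +0.408248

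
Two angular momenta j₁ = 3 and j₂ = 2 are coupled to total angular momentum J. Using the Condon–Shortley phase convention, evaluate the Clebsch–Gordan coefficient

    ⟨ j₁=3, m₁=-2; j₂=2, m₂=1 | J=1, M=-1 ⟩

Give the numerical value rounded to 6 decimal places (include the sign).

√[3·4!2!0!/7! · 1!5!3!1!0!2!] = √(288/7)
  +(−1)^3/∏(3,1,2,0,0,0)! = -1/12  (running -1/12)
⟨..|..⟩ = √(288/7)·(-1/12) = -0.534522

−√(2/7) = -0.534522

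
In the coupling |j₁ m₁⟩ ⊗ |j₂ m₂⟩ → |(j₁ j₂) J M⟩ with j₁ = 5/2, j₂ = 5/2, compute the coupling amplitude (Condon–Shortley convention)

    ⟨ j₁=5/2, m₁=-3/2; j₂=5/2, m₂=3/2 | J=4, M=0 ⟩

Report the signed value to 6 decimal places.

triangle: 1!×4!×4!/10! = 576/3628800
(j±m)!: 1!×4!×4!×1!×4!×4! = 331776
prefactor² = (2J+1)×Δ×N² = 82944/175
  k=0: +1/(0!×1!×4!×4!×0!×0!) = 1/576
  k=1: −1/(1!×0!×3!×3!×1!×1!) = -1/36
Σ = -5/192  ⇒  CG² = 82944/175×(-5/192)² = 9/28
CG = −√(9/28) = -0.566947

-0.566947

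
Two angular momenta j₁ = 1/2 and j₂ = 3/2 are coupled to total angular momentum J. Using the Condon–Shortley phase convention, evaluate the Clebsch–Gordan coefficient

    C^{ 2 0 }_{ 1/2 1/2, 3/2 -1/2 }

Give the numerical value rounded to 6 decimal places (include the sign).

+0.707107  (= +√(1/2))

j₁+j₂−J=0  J+j₁−j₂=1  J−j₁+j₂=3  j₁+j₂+J+1=5
(j₁±m₁, j₂±m₂, J±M) = (1,0,1,2,2,2)
P² = 2
sum k=0..0:
  [0] +1/2 = 1/2
S = 1/2
C² = P²·S² = 1/2 ; C = +0.707107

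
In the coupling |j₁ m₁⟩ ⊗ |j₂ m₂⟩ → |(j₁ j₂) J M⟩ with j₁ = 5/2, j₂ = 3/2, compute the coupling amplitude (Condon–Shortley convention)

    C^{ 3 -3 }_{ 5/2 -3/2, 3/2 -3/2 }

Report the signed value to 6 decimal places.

+√(3/8) = +0.612372

√[7·1!4!2!/8! · 1!4!0!3!0!6!] = √(864)
  +(−1)^0/∏(0,1,4,0,0,2)! = 1/48  (running 1/48)
⟨..|..⟩ = √(864)·(1/48) = +0.612372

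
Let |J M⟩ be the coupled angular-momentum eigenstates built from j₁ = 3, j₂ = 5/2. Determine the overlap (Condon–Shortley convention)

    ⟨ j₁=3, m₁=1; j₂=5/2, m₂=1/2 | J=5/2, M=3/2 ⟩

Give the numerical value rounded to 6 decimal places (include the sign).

−√(1/35) = -0.169031

triangle: 3!×3!×2!/9! = 72/362880
(j±m)!: 4!×2!×3!×2!×4!×1! = 13824
prefactor² = (2J+1)×Δ×N² = 576/35
  k=1: −1/(1!×2!×1!×2!×2!×0!) = -1/8
  k=2: +1/(2!×1!×0!×1!×3!×1!) = 1/12
Σ = -1/24  ⇒  CG² = 576/35×(-1/24)² = 1/35
CG = −√(1/35) = -0.169031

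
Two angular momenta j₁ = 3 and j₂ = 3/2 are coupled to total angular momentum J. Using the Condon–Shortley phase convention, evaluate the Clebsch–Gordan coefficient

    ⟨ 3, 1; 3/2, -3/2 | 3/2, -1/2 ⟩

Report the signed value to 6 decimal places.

+√(4/35) = +0.338062

triangle: 3!*3!*0!/7! = 36/5040
(j±m)!: 4!*2!*0!*3!*1!*2! = 576
prefactor² = (2J+1)*Δ*N² = 576/35
  k=0: +1/(0!*3!*2!*0!*1!*0!) = 1/12
Σ = 1/12  ⇒  CG² = 576/35*1/12² = 4/35
CG = +√(4/35) = +0.338062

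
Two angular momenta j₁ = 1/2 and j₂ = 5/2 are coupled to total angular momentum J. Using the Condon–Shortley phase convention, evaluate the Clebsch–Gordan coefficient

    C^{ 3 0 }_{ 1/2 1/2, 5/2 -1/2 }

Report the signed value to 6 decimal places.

+0.707107  (= +√(1/2))

j₁+j₂−J=0  J+j₁−j₂=1  J−j₁+j₂=5  j₁+j₂+J+1=7
(j₁±m₁, j₂±m₂, J±M) = (1,0,2,3,3,3)
P² = 72
sum k=0..0:
  [0] +1/12 = 1/12
S = 1/12
C² = P²·S² = 1/2 ; C = +0.707107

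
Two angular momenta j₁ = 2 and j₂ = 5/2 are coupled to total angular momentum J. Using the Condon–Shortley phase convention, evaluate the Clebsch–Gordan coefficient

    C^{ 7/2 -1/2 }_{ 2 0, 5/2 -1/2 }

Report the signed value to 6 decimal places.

+0.195180  (= +√(4/105))

j₁+j₂−J=1  J+j₁−j₂=3  J−j₁+j₂=4  j₁+j₂+J+1=9
(j₁±m₁, j₂±m₂, J±M) = (2,2,2,3,3,4)
P² = 768/35
sum k=0..1:
  [0] +1/8 = 1/8
  [1] −1/12 = -1/12
S = 1/24
C² = P²·S² = 4/105 ; C = +0.195180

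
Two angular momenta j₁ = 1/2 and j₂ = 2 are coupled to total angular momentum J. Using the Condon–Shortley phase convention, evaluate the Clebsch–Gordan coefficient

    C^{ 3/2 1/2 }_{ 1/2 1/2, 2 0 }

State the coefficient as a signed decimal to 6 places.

+√(2/5) = +0.632456

triangle: 1!·0!·3!/5! = 6/120
(j±m)!: 1!·0!·2!·2!·2!·1! = 8
prefactor² = (2J+1)·Δ·N² = 8/5
  k=0: +1/(0!·1!·0!·2!·0!·1!) = 1/2
Σ = 1/2  ⇒  CG² = 8/5·1/2² = 2/5
CG = +√(2/5) = +0.632456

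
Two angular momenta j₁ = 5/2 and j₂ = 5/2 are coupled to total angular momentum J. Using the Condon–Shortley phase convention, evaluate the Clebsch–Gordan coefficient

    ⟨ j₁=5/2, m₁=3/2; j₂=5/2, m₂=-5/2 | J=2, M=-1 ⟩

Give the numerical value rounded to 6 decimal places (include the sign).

+0.597614

j₁+j₂−J=3  J+j₁−j₂=2  J−j₁+j₂=2  j₁+j₂+J+1=8
(j₁±m₁, j₂±m₂, J±M) = (4,1,0,5,1,3)
P² = 360/7
sum k=0..0:
  [0] +1/12 = 1/12
S = 1/12
C² = P²·S² = 5/14 ; C = +0.597614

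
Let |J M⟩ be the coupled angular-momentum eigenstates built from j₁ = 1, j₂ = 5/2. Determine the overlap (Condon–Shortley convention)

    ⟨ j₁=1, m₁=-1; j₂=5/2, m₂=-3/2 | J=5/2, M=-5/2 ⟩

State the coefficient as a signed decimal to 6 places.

j₁+j₂−J=1  J+j₁−j₂=1  J−j₁+j₂=4  j₁+j₂+J+1=7
(j₁±m₁, j₂±m₂, J±M) = (0,2,1,4,0,5)
P² = 1152/7
sum k=1..1:
  [1] −1/24 = -1/24
S = -1/24
C² = P²·S² = 2/7 ; C = -0.534522

−√(2/7) ≈ -0.534522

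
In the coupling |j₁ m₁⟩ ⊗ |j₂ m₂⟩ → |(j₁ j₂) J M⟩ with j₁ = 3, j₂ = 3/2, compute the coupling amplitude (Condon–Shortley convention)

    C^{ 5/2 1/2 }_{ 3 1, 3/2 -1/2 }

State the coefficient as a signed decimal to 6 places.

−√(1/70) = -0.119523

j₁+j₂−J=2  J+j₁−j₂=4  J−j₁+j₂=1  j₁+j₂+J+1=8
(j₁±m₁, j₂±m₂, J±M) = (4,2,1,2,3,2)
P² = 288/35
sum k=0..1:
  [0] +1/8 = 1/8
  [1] −1/6 = -1/6
S = -1/24
C² = P²·S² = 1/70 ; C = -0.119523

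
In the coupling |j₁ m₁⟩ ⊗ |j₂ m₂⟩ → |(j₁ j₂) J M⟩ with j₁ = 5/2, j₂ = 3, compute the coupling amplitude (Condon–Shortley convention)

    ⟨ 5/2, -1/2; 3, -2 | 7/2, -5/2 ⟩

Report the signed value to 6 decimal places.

√[8·2!3!4!/10! · 2!3!1!5!1!6!] = √(4608/7)
  +(−1)^0/∏(0,2,3,1,0,3)! = 1/72  (running 1/72)
  +(−1)^1/∏(1,1,2,0,1,4)! = -1/48  (running -1/144)
⟨..|..⟩ = √(4608/7)·(-1/144) = -0.178174

-0.178174  (= −√(2/63))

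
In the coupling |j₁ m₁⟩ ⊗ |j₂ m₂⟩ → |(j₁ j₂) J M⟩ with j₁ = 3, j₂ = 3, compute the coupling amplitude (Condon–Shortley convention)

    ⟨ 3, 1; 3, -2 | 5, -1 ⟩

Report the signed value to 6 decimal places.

+0.566947  (= +√(9/28))

√[11·1!5!5!/12! · 4!2!1!5!4!6!] = √(230400/7)
  +(−1)^0/∏(0,1,2,1,3,4)! = 1/288  (running 1/288)
  +(−1)^1/∏(1,0,1,0,4,5)! = -1/2880  (running 1/320)
⟨..|..⟩ = √(230400/7)·(1/320) = +0.566947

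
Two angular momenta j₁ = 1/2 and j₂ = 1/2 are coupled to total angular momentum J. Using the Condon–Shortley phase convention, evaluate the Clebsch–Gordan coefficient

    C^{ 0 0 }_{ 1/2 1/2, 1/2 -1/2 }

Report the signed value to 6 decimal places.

+√(1/2) ≈ +0.707107

√[1·1!0!0!/2! · 1!0!0!1!0!0!] = √(1/2)
  +(−1)^0/∏(0,1,0,0,0,0)! = 1  (running 1)
⟨..|..⟩ = √(1/2)·(1) = +0.707107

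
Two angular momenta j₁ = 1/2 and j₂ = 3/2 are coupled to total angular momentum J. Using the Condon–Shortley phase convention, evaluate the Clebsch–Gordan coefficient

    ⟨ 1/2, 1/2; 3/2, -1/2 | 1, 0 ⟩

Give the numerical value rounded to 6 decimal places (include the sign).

triangle: 1!·0!·2!/4! = 2/24
(j±m)!: 1!·0!·1!·2!·1!·1! = 2
prefactor² = (2J+1)·Δ·N² = 1/2
  k=0: +1/(0!·1!·0!·1!·0!·1!) = 1
Σ = 1  ⇒  CG² = 1/2·1² = 1/2
CG = +√(1/2) = +0.707107

+0.707107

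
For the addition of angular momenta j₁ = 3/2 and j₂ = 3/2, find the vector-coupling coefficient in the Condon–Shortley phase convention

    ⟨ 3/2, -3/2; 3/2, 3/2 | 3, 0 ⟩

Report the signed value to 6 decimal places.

+0.223607  (= +√(1/20))

triangle: 0!×3!×3!/7! = 36/5040
(j±m)!: 0!×3!×3!×0!×3!×3! = 1296
prefactor² = (2J+1)×Δ×N² = 324/5
  k=0: +1/(0!×0!×3!×3!×0!×0!) = 1/36
Σ = 1/36  ⇒  CG² = 324/5×1/36² = 1/20
CG = +√(1/20) = +0.223607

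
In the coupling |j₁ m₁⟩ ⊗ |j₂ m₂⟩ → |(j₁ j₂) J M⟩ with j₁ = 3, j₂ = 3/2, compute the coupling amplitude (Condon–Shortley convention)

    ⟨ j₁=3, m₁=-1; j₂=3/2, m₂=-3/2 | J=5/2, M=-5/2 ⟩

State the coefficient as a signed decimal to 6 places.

+√(3/28) = +0.327327

j₁+j₂−J=2  J+j₁−j₂=4  J−j₁+j₂=1  j₁+j₂+J+1=8
(j₁±m₁, j₂±m₂, J±M) = (2,4,0,3,0,5)
P² = 1728/7
sum k=0..0:
  [0] +1/48 = 1/48
S = 1/48
C² = P²·S² = 3/28 ; C = +0.327327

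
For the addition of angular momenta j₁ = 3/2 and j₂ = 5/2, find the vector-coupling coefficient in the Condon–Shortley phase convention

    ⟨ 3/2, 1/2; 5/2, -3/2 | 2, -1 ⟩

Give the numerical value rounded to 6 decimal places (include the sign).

j₁+j₂−J=2  J+j₁−j₂=1  J−j₁+j₂=3  j₁+j₂+J+1=7
(j₁±m₁, j₂±m₂, J±M) = (2,1,1,4,1,3)
P² = 24/7
sum k=0..1:
  [0] +1/4 = 1/4
  [1] −1/6 = -1/6
S = 1/12
C² = P²·S² = 1/42 ; C = +0.154303

+√(1/42) ≈ +0.154303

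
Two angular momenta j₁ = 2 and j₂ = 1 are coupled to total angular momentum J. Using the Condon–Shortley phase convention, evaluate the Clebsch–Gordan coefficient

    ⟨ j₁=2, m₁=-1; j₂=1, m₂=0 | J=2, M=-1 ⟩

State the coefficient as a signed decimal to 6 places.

j₁+j₂−J=1  J+j₁−j₂=3  J−j₁+j₂=1  j₁+j₂+J+1=6
(j₁±m₁, j₂±m₂, J±M) = (1,3,1,1,1,3)
P² = 3/2
sum k=0..1:
  [0] +1/6 = 1/6
  [1] −1/2 = -1/2
S = -1/3
C² = P²·S² = 1/6 ; C = -0.408248

-0.408248  (= −√(1/6))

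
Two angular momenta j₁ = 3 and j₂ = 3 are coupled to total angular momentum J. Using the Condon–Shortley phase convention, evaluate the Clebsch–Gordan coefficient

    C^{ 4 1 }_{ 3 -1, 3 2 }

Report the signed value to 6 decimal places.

+√(16/77) = +0.455842

triangle: 2!×4!×4!/11! = 1152/39916800
(j±m)!: 2!×4!×5!×1!×5!×3! = 4147200
prefactor² = (2J+1)×Δ×N² = 82944/77
  k=1: −1/(1!×1!×3!×4!×1!×0!) = -1/144
  k=2: +1/(2!×0!×2!×3!×2!×1!) = 1/48
Σ = 1/72  ⇒  CG² = 82944/77×1/72² = 16/77
CG = +√(16/77) = +0.455842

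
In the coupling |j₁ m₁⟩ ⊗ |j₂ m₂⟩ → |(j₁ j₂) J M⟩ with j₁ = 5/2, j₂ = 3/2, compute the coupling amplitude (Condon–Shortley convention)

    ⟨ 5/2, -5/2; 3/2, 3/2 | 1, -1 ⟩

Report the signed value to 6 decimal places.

-0.707107

triangle: 3!·2!·0!/6! = 12/720
(j±m)!: 0!·5!·3!·0!·0!·2! = 1440
prefactor² = (2J+1)·Δ·N² = 72
  k=3: −1/(3!·0!·2!·0!·0!·0!) = -1/12
Σ = -1/12  ⇒  CG² = 72·(-1/12)² = 1/2
CG = −√(1/2) = -0.707107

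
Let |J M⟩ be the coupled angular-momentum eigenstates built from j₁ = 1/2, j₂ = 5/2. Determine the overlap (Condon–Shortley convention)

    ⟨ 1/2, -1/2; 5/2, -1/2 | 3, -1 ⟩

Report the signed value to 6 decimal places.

+0.816497  (= +√(2/3))

triangle: 0!*1!*5!/7! = 120/5040
(j±m)!: 0!*1!*2!*3!*2!*4! = 576
prefactor² = (2J+1)*Δ*N² = 96
  k=0: +1/(0!*0!*1!*2!*0!*3!) = 1/12
Σ = 1/12  ⇒  CG² = 96*1/12² = 2/3
CG = +√(2/3) = +0.816497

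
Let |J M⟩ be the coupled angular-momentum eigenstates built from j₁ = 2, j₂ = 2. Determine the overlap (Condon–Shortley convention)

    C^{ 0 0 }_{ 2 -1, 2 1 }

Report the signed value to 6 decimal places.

√[1·4!0!0!/5! · 1!3!3!1!0!0!] = √(36/5)
  +(−1)^3/∏(3,1,0,0,0,0)! = -1/6  (running -1/6)
⟨..|..⟩ = √(36/5)·(-1/6) = -0.447214

-0.447214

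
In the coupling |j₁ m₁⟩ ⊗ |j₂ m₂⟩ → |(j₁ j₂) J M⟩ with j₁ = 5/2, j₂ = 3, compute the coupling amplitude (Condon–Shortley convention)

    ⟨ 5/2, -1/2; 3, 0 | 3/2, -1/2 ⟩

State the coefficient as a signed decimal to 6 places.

√[4·4!1!2!/8! · 2!3!3!3!1!2!] = √(144/35)
  +(−1)^2/∏(2,2,1,1,0,1)! = 1/4  (running 1/4)
  +(−1)^3/∏(3,1,0,0,1,2)! = -1/12  (running 1/6)
⟨..|..⟩ = √(144/35)·(1/6) = +0.338062

+√(4/35) ≈ +0.338062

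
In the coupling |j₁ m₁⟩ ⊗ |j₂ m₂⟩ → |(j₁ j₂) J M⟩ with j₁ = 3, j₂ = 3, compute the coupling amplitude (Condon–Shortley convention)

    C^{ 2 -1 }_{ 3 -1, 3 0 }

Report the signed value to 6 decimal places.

√[5·4!2!2!/9! · 2!4!3!3!1!3!] = √(96/7)
  +(−1)^2/∏(2,2,2,1,0,1)! = 1/8  (running 1/8)
  +(−1)^3/∏(3,1,1,0,1,2)! = -1/12  (running 1/24)
⟨..|..⟩ = √(96/7)·(1/24) = +0.154303

+√(1/42) = +0.154303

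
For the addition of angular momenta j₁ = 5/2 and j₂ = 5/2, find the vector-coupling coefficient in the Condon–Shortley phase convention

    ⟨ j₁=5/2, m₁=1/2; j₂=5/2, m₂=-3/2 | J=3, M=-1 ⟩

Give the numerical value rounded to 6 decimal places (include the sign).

triangle: 2!*3!*3!/9! = 72/362880
(j±m)!: 3!*2!*1!*4!*2!*4! = 13824
prefactor² = (2J+1)*Δ*N² = 96/5
  k=0: +1/(0!*2!*2!*1!*1!*2!) = 1/8
  k=1: −1/(1!*1!*1!*0!*2!*3!) = -1/12
Σ = 1/24  ⇒  CG² = 96/5*1/24² = 1/30
CG = +√(1/30) = +0.182574

+0.182574  (= +√(1/30))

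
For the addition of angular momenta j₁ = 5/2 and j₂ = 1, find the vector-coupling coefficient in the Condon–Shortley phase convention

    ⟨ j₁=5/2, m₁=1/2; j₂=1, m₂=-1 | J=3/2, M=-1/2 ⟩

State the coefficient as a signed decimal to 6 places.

+√(1/5) ≈ +0.447214

j₁+j₂−J=2  J+j₁−j₂=3  J−j₁+j₂=0  j₁+j₂+J+1=6
(j₁±m₁, j₂±m₂, J±M) = (3,2,0,2,1,2)
P² = 16/5
sum k=0..0:
  [0] +1/4 = 1/4
S = 1/4
C² = P²·S² = 1/5 ; C = +0.447214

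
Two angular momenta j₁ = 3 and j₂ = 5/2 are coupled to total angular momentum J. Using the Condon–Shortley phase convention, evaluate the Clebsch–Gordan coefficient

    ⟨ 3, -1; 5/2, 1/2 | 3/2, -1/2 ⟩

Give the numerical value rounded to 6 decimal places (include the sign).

triangle: 4!·2!·1!/8! = 48/40320
(j±m)!: 2!·4!·3!·2!·1!·2! = 1152
prefactor² = (2J+1)·Δ·N² = 192/35
  k=2: +1/(2!·2!·2!·1!·0!·0!) = 1/8
  k=3: −1/(3!·1!·1!·0!·1!·1!) = -1/6
Σ = -1/24  ⇒  CG² = 192/35·(-1/24)² = 1/105
CG = −√(1/105) = -0.097590

−√(1/105) = -0.097590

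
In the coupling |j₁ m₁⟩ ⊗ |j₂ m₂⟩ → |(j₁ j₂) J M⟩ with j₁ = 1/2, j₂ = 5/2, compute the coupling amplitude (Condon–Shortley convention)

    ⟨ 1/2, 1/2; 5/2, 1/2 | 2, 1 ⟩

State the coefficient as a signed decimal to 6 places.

√[5·1!0!4!/6! · 1!0!3!2!3!1!] = √(12)
  +(−1)^0/∏(0,1,0,3,0,1)! = 1/6  (running 1/6)
⟨..|..⟩ = √(12)·(1/6) = +0.577350

+√(1/3) = +0.577350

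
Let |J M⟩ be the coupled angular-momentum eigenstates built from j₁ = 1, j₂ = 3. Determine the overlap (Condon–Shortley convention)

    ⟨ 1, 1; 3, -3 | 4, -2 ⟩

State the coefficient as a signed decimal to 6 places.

+0.188982

j₁+j₂−J=0  J+j₁−j₂=2  J−j₁+j₂=6  j₁+j₂+J+1=9
(j₁±m₁, j₂±m₂, J±M) = (2,0,0,6,2,6)
P² = 518400/7
sum k=0..0:
  [0] +1/1440 = 1/1440
S = 1/1440
C² = P²·S² = 1/28 ; C = +0.188982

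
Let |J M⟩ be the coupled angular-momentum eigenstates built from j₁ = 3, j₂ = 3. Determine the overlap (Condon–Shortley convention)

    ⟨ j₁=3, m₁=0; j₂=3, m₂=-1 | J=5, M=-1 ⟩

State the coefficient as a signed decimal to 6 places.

+√(5/42) = +0.345033

triangle: 1!*5!*5!/12! = 14400/479001600
(j±m)!: 3!*3!*2!*4!*4!*6! = 29859840
prefactor² = (2J+1)*Δ*N² = 69120/7
  k=0: +1/(0!*1!*3!*2!*2!*3!) = 1/144
  k=1: −1/(1!*0!*2!*1!*3!*4!) = -1/288
Σ = 1/288  ⇒  CG² = 69120/7*1/288² = 5/42
CG = +√(5/42) = +0.345033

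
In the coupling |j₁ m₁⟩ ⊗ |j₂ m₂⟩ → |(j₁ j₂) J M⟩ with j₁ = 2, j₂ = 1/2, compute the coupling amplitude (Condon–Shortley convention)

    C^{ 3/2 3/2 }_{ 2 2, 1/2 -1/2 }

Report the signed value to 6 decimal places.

√[4·1!3!0!/5! · 4!0!0!1!3!0!] = √(144/5)
  +(−1)^0/∏(0,1,0,0,3,0)! = 1/6  (running 1/6)
⟨..|..⟩ = √(144/5)·(1/6) = +0.894427

+0.894427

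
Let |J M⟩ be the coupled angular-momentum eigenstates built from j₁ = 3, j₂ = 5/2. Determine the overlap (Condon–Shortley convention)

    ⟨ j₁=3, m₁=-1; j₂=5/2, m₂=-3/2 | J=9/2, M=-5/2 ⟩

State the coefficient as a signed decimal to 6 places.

+√(10/99) ≈ +0.317821

√[10·1!5!4!/11! · 2!4!1!4!2!7!] = √(92160/11)
  +(−1)^0/∏(0,1,4,1,1,3)! = 1/144  (running 1/144)
  +(−1)^1/∏(1,0,3,0,2,4)! = -1/288  (running 1/288)
⟨..|..⟩ = √(92160/11)·(1/288) = +0.317821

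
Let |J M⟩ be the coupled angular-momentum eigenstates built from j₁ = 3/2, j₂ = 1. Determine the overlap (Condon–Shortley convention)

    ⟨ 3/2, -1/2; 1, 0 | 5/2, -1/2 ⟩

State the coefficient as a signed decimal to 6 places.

√[6·0!3!2!/6! · 1!2!1!1!2!3!] = √(12/5)
  +(−1)^0/∏(0,0,2,1,1,1)! = 1/2  (running 1/2)
⟨..|..⟩ = √(12/5)·(1/2) = +0.774597

+√(3/5) = +0.774597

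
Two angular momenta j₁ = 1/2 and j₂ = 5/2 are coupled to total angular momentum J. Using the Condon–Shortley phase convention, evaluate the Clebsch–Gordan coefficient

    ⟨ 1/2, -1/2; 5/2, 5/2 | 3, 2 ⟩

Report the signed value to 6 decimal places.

+√(1/6) = +0.408248

triangle: 0!·1!·5!/7! = 120/5040
(j±m)!: 0!·1!·5!·0!·5!·1! = 14400
prefactor² = (2J+1)·Δ·N² = 2400
  k=0: +1/(0!·0!·1!·5!·0!·0!) = 1/120
Σ = 1/120  ⇒  CG² = 2400·1/120² = 1/6
CG = +√(1/6) = +0.408248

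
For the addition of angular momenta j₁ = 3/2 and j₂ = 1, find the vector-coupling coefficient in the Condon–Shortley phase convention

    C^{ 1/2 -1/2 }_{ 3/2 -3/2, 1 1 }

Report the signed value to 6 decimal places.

+√(1/2) ≈ +0.707107

triangle: 2!×1!×0!/4! = 2/24
(j±m)!: 0!×3!×2!×0!×0!×1! = 12
prefactor² = (2J+1)×Δ×N² = 2
  k=2: +1/(2!×0!×1!×0!×0!×0!) = 1/2
Σ = 1/2  ⇒  CG² = 2×1/2² = 1/2
CG = +√(1/2) = +0.707107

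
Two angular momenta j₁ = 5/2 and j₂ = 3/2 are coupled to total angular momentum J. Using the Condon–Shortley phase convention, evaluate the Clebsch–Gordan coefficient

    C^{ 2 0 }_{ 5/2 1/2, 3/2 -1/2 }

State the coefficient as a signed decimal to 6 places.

√[5·2!3!1!/7! · 3!2!1!2!2!2!] = √(8/7)
  +(−1)^0/∏(0,2,2,1,1,0)! = 1/4  (running 1/4)
  +(−1)^1/∏(1,1,1,0,2,1)! = -1/2  (running -1/4)
⟨..|..⟩ = √(8/7)·(-1/4) = -0.267261

-0.267261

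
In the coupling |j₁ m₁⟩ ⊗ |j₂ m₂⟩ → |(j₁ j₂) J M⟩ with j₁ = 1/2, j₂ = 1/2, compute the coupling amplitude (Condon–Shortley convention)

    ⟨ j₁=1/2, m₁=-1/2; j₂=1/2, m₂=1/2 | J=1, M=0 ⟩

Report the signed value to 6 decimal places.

triangle: 0!×1!×1!/3! = 1/6
(j±m)!: 0!×1!×1!×0!×1!×1! = 1
prefactor² = (2J+1)×Δ×N² = 1/2
  k=0: +1/(0!×0!×1!×1!×0!×0!) = 1
Σ = 1  ⇒  CG² = 1/2×1² = 1/2
CG = +√(1/2) = +0.707107

+0.707107  (= +√(1/2))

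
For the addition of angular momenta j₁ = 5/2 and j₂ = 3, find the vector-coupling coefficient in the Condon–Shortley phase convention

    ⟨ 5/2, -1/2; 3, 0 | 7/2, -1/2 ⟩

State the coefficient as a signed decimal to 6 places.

-0.436436

√[8·2!3!4!/10! · 2!3!3!3!3!4!] = √(6912/175)
  +(−1)^0/∏(0,2,3,3,0,1)! = 1/72  (running 1/72)
  +(−1)^1/∏(1,1,2,2,1,2)! = -1/8  (running -1/9)
  +(−1)^2/∏(2,0,1,1,2,3)! = 1/24  (running -5/72)
⟨..|..⟩ = √(6912/175)·(-5/72) = -0.436436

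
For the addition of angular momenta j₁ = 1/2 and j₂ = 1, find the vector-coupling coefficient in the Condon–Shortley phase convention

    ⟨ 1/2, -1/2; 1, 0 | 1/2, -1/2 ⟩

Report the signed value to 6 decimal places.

j₁+j₂−J=1  J+j₁−j₂=0  J−j₁+j₂=1  j₁+j₂+J+1=3
(j₁±m₁, j₂±m₂, J±M) = (0,1,1,1,0,1)
P² = 1/3
sum k=1..1:
  [1] −1/1 = -1
S = -1
C² = P²·S² = 1/3 ; C = -0.577350

-0.577350  (= −√(1/3))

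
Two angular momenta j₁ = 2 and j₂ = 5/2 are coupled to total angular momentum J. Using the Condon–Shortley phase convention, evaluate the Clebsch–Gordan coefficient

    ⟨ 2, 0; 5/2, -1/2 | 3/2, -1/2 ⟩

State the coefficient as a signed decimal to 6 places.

−√(2/35) ≈ -0.239046

√[4·3!1!2!/7! · 2!2!2!3!1!2!] = √(32/35)
  +(−1)^1/∏(1,2,1,1,0,1)! = -1/2  (running -1/2)
  +(−1)^2/∏(2,1,0,0,1,2)! = 1/4  (running -1/4)
⟨..|..⟩ = √(32/35)·(-1/4) = -0.239046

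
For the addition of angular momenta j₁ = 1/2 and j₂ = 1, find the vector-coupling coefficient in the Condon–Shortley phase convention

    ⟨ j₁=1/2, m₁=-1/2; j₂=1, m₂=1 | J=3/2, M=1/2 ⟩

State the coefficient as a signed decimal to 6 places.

triangle: 0!*1!*2!/4! = 2/24
(j±m)!: 0!*1!*2!*0!*2!*1! = 4
prefactor² = (2J+1)*Δ*N² = 4/3
  k=0: +1/(0!*0!*1!*2!*0!*0!) = 1/2
Σ = 1/2  ⇒  CG² = 4/3*1/2² = 1/3
CG = +√(1/3) = +0.577350

+√(1/3) ≈ +0.577350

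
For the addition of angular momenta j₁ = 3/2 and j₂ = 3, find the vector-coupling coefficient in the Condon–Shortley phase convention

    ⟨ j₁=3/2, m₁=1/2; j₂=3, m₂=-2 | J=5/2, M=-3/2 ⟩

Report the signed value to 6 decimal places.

+0.267261

triangle: 2!×1!×4!/8! = 48/40320
(j±m)!: 2!×1!×1!×5!×1!×4! = 5760
prefactor² = (2J+1)×Δ×N² = 288/7
  k=0: +1/(0!×2!×1!×1!×0!×3!) = 1/12
  k=1: −1/(1!×1!×0!×0!×1!×4!) = -1/24
Σ = 1/24  ⇒  CG² = 288/7×1/24² = 1/14
CG = +√(1/14) = +0.267261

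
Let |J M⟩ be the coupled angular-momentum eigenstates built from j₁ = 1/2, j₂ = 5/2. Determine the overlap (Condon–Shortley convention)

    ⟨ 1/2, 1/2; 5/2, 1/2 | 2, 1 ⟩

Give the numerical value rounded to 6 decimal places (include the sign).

triangle: 1!·0!·4!/6! = 24/720
(j±m)!: 1!·0!·3!·2!·3!·1! = 72
prefactor² = (2J+1)·Δ·N² = 12
  k=0: +1/(0!·1!·0!·3!·0!·1!) = 1/6
Σ = 1/6  ⇒  CG² = 12·1/6² = 1/3
CG = +√(1/3) = +0.577350

+√(1/3) = +0.577350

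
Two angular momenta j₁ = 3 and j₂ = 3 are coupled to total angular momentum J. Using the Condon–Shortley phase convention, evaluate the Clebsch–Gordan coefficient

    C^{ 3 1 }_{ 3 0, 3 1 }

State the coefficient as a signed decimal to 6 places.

+√(1/6) ≈ +0.408248

√[7·3!3!3!/10! · 3!3!4!2!4!2!] = √(864/25)
  +(−1)^1/∏(1,2,2,3,1,0)! = -1/24  (running -1/24)
  +(−1)^2/∏(2,1,1,2,2,1)! = 1/8  (running 1/12)
  +(−1)^3/∏(3,0,0,1,3,2)! = -1/72  (running 5/72)
⟨..|..⟩ = √(864/25)·(5/72) = +0.408248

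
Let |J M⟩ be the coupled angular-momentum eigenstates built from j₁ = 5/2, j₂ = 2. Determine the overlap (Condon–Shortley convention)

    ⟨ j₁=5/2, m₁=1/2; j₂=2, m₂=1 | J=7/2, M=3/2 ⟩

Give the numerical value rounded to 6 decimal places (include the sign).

−√(2/21) = -0.308607

j₁+j₂−J=1  J+j₁−j₂=4  J−j₁+j₂=3  j₁+j₂+J+1=9
(j₁±m₁, j₂±m₂, J±M) = (3,2,3,1,5,2)
P² = 384/7
sum k=0..1:
  [0] +1/24 = 1/24
  [1] −1/12 = -1/12
S = -1/24
C² = P²·S² = 2/21 ; C = -0.308607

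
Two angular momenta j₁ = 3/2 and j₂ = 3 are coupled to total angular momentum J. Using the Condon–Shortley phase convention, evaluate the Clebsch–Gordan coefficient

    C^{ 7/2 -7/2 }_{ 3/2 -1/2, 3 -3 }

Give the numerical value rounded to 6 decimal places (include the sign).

j₁+j₂−J=1  J+j₁−j₂=2  J−j₁+j₂=5  j₁+j₂+J+1=9
(j₁±m₁, j₂±m₂, J±M) = (1,2,0,6,0,7)
P² = 38400
sum k=0..0:
  [0] +1/240 = 1/240
S = 1/240
C² = P²·S² = 2/3 ; C = +0.816497

+√(2/3) ≈ +0.816497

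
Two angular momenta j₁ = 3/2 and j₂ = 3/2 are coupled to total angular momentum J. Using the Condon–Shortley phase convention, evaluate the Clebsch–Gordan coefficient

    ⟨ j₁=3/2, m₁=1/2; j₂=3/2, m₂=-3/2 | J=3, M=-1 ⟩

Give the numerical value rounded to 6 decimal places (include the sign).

+√(1/5) ≈ +0.447214

j₁+j₂−J=0  J+j₁−j₂=3  J−j₁+j₂=3  j₁+j₂+J+1=7
(j₁±m₁, j₂±m₂, J±M) = (2,1,0,3,2,4)
P² = 144/5
sum k=0..0:
  [0] +1/12 = 1/12
S = 1/12
C² = P²·S² = 1/5 ; C = +0.447214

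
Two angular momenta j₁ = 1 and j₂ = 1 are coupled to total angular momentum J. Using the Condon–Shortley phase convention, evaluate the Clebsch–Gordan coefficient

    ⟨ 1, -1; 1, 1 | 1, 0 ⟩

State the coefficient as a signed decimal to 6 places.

j₁+j₂−J=1  J+j₁−j₂=1  J−j₁+j₂=1  j₁+j₂+J+1=4
(j₁±m₁, j₂±m₂, J±M) = (0,2,2,0,1,1)
P² = 1/2
sum k=1..1:
  [1] −1/1 = -1
S = -1
C² = P²·S² = 1/2 ; C = -0.707107

−√(1/2) ≈ -0.707107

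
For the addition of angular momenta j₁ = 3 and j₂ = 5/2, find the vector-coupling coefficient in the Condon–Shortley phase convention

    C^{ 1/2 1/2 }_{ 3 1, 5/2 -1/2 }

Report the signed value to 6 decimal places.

triangle: 5!*1!*0!/7! = 120/5040
(j±m)!: 4!*2!*2!*3!*1!*0! = 576
prefactor² = (2J+1)*Δ*N² = 192/7
  k=2: +1/(2!*3!*0!*0!*1!*0!) = 1/12
Σ = 1/12  ⇒  CG² = 192/7*1/12² = 4/21
CG = +√(4/21) = +0.436436

+√(4/21) = +0.436436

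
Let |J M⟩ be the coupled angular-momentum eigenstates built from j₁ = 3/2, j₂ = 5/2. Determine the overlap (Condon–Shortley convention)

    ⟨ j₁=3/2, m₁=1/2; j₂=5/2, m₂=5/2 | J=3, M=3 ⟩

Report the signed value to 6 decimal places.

-0.790569  (= −√(5/8))

√[7·1!2!4!/8! · 2!1!5!0!6!0!] = √(1440)
  +(−1)^1/∏(1,0,0,4,2,0)! = -1/48  (running -1/48)
⟨..|..⟩ = √(1440)·(-1/48) = -0.790569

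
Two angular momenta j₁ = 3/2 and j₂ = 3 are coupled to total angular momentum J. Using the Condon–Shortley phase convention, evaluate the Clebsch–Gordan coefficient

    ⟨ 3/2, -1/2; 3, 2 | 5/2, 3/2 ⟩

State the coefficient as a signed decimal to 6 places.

triangle: 2!×1!×4!/8! = 48/40320
(j±m)!: 1!×2!×5!×1!×4!×1! = 5760
prefactor² = (2J+1)×Δ×N² = 288/7
  k=1: −1/(1!×1!×1!×4!×0!×0!) = -1/24
  k=2: +1/(2!×0!×0!×3!×1!×1!) = 1/12
Σ = 1/24  ⇒  CG² = 288/7×1/24² = 1/14
CG = +√(1/14) = +0.267261

+0.267261  (= +√(1/14))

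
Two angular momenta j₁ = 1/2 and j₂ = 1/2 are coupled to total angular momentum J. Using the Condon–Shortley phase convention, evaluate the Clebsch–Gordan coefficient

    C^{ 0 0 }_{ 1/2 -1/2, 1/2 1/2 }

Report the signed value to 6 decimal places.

√[1·1!0!0!/2! · 0!1!1!0!0!0!] = √(1/2)
  +(−1)^1/∏(1,0,0,0,0,0)! = -1  (running -1)
⟨..|..⟩ = √(1/2)·(-1) = -0.707107

−√(1/2) ≈ -0.707107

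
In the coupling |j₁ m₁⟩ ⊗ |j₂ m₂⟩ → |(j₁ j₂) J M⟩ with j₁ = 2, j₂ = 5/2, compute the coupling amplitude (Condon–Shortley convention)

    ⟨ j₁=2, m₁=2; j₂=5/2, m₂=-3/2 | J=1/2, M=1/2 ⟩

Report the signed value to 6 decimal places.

j₁+j₂−J=4  J+j₁−j₂=0  J−j₁+j₂=1  j₁+j₂+J+1=6
(j₁±m₁, j₂±m₂, J±M) = (4,0,1,4,1,0)
P² = 192/5
sum k=0..0:
  [0] +1/24 = 1/24
S = 1/24
C² = P²·S² = 1/15 ; C = +0.258199

+0.258199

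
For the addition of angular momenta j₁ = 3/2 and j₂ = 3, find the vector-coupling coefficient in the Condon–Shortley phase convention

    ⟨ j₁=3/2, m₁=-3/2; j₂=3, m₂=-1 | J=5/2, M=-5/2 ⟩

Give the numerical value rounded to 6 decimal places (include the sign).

j₁+j₂−J=2  J+j₁−j₂=1  J−j₁+j₂=4  j₁+j₂+J+1=8
(j₁±m₁, j₂±m₂, J±M) = (0,3,2,4,0,5)
P² = 1728/7
sum k=2..2:
  [2] +1/48 = 1/48
S = 1/48
C² = P²·S² = 3/28 ; C = +0.327327

+√(3/28) ≈ +0.327327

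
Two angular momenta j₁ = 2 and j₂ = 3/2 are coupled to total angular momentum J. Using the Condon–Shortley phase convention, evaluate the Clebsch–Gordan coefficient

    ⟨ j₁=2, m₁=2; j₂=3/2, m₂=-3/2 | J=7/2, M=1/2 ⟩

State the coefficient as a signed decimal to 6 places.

+0.169031  (= +√(1/35))

√[8·0!4!3!/8! · 4!0!0!3!4!3!] = √(20736/35)
  +(−1)^0/∏(0,0,0,0,4,3)! = 1/144  (running 1/144)
⟨..|..⟩ = √(20736/35)·(1/144) = +0.169031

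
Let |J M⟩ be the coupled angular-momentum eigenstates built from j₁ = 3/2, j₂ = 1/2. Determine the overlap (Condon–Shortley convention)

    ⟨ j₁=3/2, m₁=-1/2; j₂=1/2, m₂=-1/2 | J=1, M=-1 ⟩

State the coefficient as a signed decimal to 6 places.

√[3·1!2!0!/4! · 1!2!0!1!0!2!] = √(1)
  +(−1)^0/∏(0,1,2,0,0,0)! = 1/2  (running 1/2)
⟨..|..⟩ = √(1)·(1/2) = +0.500000

+0.500000  (= +√(1/4))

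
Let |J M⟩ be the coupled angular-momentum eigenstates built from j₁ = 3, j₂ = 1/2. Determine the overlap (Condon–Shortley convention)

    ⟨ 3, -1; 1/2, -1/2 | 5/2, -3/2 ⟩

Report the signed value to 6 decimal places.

√[6·1!5!0!/7! · 2!4!0!1!1!4!] = √(1152/7)
  +(−1)^0/∏(0,1,4,0,1,0)! = 1/24  (running 1/24)
⟨..|..⟩ = √(1152/7)·(1/24) = +0.534522

+√(2/7) ≈ +0.534522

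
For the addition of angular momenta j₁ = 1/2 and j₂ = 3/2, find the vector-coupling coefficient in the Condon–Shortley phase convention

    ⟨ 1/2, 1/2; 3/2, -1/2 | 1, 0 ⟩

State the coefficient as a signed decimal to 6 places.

+0.707107  (= +√(1/2))

√[3·1!0!2!/4! · 1!0!1!2!1!1!] = √(1/2)
  +(−1)^0/∏(0,1,0,1,0,1)! = 1  (running 1)
⟨..|..⟩ = √(1/2)·(1) = +0.707107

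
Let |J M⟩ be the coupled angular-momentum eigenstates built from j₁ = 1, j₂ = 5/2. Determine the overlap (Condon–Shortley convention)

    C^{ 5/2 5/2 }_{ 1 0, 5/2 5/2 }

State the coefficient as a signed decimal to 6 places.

-0.845154  (= −√(5/7))

√[6·1!1!4!/7! · 1!1!5!0!5!0!] = √(2880/7)
  +(−1)^1/∏(1,0,0,4,1,0)! = -1/24  (running -1/24)
⟨..|..⟩ = √(2880/7)·(-1/24) = -0.845154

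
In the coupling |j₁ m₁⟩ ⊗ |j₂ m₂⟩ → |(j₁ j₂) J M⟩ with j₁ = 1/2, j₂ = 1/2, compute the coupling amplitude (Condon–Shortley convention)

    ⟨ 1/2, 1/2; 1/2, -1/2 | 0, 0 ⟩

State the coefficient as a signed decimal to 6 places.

j₁+j₂−J=1  J+j₁−j₂=0  J−j₁+j₂=0  j₁+j₂+J+1=2
(j₁±m₁, j₂±m₂, J±M) = (1,0,0,1,0,0)
P² = 1/2
sum k=0..0:
  [0] +1/1 = 1
S = 1
C² = P²·S² = 1/2 ; C = +0.707107

+√(1/2) = +0.707107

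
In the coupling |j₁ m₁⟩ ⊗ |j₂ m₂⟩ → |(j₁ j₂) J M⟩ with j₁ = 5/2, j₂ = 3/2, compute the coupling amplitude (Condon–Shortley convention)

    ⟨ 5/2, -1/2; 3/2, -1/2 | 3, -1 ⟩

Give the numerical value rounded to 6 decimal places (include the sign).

triangle: 1!*4!*2!/8! = 48/40320
(j±m)!: 2!*3!*1!*2!*2!*4! = 1152
prefactor² = (2J+1)*Δ*N² = 48/5
  k=0: +1/(0!*1!*3!*1!*1!*1!) = 1/6
  k=1: −1/(1!*0!*2!*0!*2!*2!) = -1/8
Σ = 1/24  ⇒  CG² = 48/5*1/24² = 1/60
CG = +√(1/60) = +0.129099

+0.129099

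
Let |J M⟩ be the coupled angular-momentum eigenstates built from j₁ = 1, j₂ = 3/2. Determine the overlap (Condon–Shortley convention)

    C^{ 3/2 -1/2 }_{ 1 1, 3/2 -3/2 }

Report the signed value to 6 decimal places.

√[4·1!1!2!/5! · 2!0!0!3!1!2!] = √(8/5)
  +(−1)^0/∏(0,1,0,0,1,2)! = 1/2  (running 1/2)
⟨..|..⟩ = √(8/5)·(1/2) = +0.632456

+0.632456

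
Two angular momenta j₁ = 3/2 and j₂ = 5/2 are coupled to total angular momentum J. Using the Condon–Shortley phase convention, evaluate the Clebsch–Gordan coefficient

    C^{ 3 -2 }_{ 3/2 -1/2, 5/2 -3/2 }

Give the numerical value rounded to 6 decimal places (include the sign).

j₁+j₂−J=1  J+j₁−j₂=2  J−j₁+j₂=4  j₁+j₂+J+1=8
(j₁±m₁, j₂±m₂, J±M) = (1,2,1,4,1,5)
P² = 48
sum k=0..1:
  [0] +1/12 = 1/12
  [1] −1/24 = -1/24
S = 1/24
C² = P²·S² = 1/12 ; C = +0.288675

+0.288675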